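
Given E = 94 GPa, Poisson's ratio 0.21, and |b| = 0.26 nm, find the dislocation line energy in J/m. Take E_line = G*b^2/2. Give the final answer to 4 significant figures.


Step 1: G = E / (2*(1+nu))
G = 94 / (2*(1+0.21)) = 38.843 GPa = 3.8843e+10 Pa
Step 2: E_line = G*b^2/2
b = 0.26 nm = 2.6e-10 m
E_line = 0.5 * 3.8843e+10 * (2.6e-10)^2 = 1.313e-09 J/m


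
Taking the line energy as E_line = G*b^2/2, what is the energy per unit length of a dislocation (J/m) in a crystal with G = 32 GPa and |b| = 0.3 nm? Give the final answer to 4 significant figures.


E = G*b^2/2
b = 0.3 nm = 3e-10 m
G = 32 GPa = 3.2e+10 Pa
E = 0.5 * 3.2e+10 * (3e-10)^2
E = 1.44e-09 J/m


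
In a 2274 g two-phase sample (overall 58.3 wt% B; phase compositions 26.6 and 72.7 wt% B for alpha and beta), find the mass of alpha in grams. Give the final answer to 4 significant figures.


f_alpha = (C_beta - C0) / (C_beta - C_alpha)
f_alpha = (72.7 - 58.3) / (72.7 - 26.6) = 0.312364
m_alpha = f_alpha * m_total = 0.312364 * 2274 = 710.3 g


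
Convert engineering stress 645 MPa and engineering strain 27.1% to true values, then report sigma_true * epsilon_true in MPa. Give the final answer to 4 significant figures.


sigma_true = sigma_eng * (1 + epsilon_eng)
sigma_true = 645 * (1 + 0.271) = 819.795 MPa
epsilon_true = ln(1 + epsilon_eng)
epsilon_true = ln(1 + 0.271) = 0.239804
sigma_true * epsilon_true = 819.795 * 0.239804 = 196.6 MPa


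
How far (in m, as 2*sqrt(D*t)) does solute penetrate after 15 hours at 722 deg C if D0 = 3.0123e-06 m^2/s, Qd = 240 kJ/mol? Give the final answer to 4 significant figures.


Step 1: D = D0 * exp(-Qd/(R*T))
T = 995.15 K
D = 3.0123e-06 * exp(-240e3 / (8.314 * 995.15)) = 7.60383e-19 m^2/s
Step 2: L = 2*sqrt(D*t)
t = 15 h = 54000 s
L = 2*sqrt(7.60383e-19 * 54000) = 4.053e-07 m


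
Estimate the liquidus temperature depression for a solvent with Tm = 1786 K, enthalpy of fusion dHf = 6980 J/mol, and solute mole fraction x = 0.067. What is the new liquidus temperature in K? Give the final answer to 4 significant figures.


dT = R*Tm^2*x / dHf
dT = 8.314 * 1786^2 * 0.067 / 6980
dT = 254.561 K
T_new = 1786 - 254.561 = 1531 K


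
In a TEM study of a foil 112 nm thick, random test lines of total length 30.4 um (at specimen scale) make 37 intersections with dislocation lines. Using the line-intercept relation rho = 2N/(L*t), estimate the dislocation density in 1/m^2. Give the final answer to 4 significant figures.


rho = 2N / (L * t)
L = 30.4 um = 3.04e-05 m, t = 112 nm = 1.12e-07 m
rho = 2 * 37 / (3.04e-05 * 1.12e-07)
rho = 2.173e+13 1/m^2


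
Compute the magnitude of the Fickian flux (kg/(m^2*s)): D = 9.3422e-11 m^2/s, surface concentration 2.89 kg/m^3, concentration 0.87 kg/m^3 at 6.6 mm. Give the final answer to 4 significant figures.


J = -D * (dC/dx) = D * (C1 - C2) / dx
J = 9.3422e-11 * (2.89 - 0.87) / 6.6e-03
J = 2.859e-08 kg/(m^2*s)


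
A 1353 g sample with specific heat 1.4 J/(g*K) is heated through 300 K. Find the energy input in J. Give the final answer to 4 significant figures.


Q = m * cp * dT
Q = 1353 * 1.4 * 300
Q = 568300 J


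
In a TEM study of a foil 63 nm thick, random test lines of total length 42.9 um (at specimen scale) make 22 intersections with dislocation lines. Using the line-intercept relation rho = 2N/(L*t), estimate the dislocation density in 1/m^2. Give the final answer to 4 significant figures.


rho = 2N / (L * t)
L = 42.9 um = 4.29e-05 m, t = 63 nm = 6.3e-08 m
rho = 2 * 22 / (4.29e-05 * 6.3e-08)
rho = 1.628e+13 1/m^2


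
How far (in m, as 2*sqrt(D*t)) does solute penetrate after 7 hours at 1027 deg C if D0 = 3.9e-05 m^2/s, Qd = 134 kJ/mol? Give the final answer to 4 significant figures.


Step 1: D = D0 * exp(-Qd/(R*T))
T = 1300.15 K
D = 3.9e-05 * exp(-134e3 / (8.314 * 1300.15)) = 1.61178e-10 m^2/s
Step 2: L = 2*sqrt(D*t)
t = 7 h = 25200 s
L = 2*sqrt(1.61178e-10 * 25200) = 4.031e-03 m


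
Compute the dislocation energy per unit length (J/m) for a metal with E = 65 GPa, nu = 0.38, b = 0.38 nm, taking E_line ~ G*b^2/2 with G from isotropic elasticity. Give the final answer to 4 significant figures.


Step 1: G = E / (2*(1+nu))
G = 65 / (2*(1+0.38)) = 23.5507 GPa = 2.35507e+10 Pa
Step 2: E_line = G*b^2/2
b = 0.38 nm = 3.8e-10 m
E_line = 0.5 * 2.35507e+10 * (3.8e-10)^2 = 1.7e-09 J/m


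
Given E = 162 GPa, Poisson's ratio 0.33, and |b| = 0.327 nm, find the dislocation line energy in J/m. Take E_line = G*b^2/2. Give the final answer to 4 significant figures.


Step 1: G = E / (2*(1+nu))
G = 162 / (2*(1+0.33)) = 60.9023 GPa = 6.09023e+10 Pa
Step 2: E_line = G*b^2/2
b = 0.327 nm = 3.27e-10 m
E_line = 0.5 * 6.09023e+10 * (3.27e-10)^2 = 3.256e-09 J/m


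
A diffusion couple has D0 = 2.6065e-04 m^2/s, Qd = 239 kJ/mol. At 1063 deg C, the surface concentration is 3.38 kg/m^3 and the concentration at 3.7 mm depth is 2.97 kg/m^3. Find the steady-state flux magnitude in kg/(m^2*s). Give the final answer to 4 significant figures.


Step 1: D = D0 * exp(-Qd/(R*T))
T = 1063 + 273.15 = 1336.15 K
D = 2.6065e-04 * exp(-239e3 / (8.314 * 1336.15)) = 1.18141e-13 m^2/s
Step 2: J = D * (C1 - C2) / dx
J = 1.18141e-13 * (3.38 - 2.97) / 3.7e-03
J = 1.309e-11 kg/(m^2*s)


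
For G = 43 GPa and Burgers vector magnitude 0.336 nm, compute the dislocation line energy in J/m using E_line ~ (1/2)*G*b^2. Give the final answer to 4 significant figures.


E = G*b^2/2
b = 0.336 nm = 3.36e-10 m
G = 43 GPa = 4.3e+10 Pa
E = 0.5 * 4.3e+10 * (3.36e-10)^2
E = 2.427e-09 J/m


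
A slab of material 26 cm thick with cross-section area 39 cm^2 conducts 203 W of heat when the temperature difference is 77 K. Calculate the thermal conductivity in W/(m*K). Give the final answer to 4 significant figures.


k = Q*L / (A*dT)
L = 0.26 m, A = 3.9e-03 m^2
k = 203 * 0.26 / (3.9e-03 * 77)
k = 175.8 W/(m*K)


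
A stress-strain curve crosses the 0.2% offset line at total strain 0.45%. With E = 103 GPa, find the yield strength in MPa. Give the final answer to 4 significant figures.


Offset strain = 0.002
Elastic strain at yield = total_strain - offset = 4.5e-03 - 0.002 = 2.5e-03
sigma_y = E * elastic_strain = 103000 * 2.5e-03
sigma_y = 257.5 MPa


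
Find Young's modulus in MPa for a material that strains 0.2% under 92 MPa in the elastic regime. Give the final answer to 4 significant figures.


E = sigma / epsilon
epsilon = 0.2% = 2e-03
E = 92 / 2e-03
E = 46000 MPa


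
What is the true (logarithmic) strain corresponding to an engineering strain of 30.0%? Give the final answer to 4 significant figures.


epsilon_true = ln(1 + epsilon_eng)
epsilon_true = ln(1 + 0.3)
epsilon_true = 0.2624


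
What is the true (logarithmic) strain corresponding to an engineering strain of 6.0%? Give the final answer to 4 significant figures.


epsilon_true = ln(1 + epsilon_eng)
epsilon_true = ln(1 + 0.06)
epsilon_true = 0.05827


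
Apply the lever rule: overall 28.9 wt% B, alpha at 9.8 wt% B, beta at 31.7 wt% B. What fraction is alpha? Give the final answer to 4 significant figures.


f_alpha = (C_beta - C0) / (C_beta - C_alpha)
f_alpha = (31.7 - 28.9) / (31.7 - 9.8)
f_alpha = 0.1279


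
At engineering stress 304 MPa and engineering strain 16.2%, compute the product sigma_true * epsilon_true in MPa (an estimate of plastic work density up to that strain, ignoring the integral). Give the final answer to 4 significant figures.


sigma_true = sigma_eng * (1 + epsilon_eng)
sigma_true = 304 * (1 + 0.162) = 353.248 MPa
epsilon_true = ln(1 + epsilon_eng)
epsilon_true = ln(1 + 0.162) = 0.150143
sigma_true * epsilon_true = 353.248 * 0.150143 = 53.04 MPa


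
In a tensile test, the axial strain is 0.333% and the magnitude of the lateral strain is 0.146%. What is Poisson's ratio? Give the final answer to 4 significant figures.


nu = -epsilon_lat / epsilon_axial
Lateral strain is contraction (negative), so using magnitudes:
nu = 0.146 / 0.333
nu = 0.4384


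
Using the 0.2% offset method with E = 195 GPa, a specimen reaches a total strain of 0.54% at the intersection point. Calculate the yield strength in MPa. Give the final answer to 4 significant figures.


Offset strain = 0.002
Elastic strain at yield = total_strain - offset = 5.4e-03 - 0.002 = 3.4e-03
sigma_y = E * elastic_strain = 195000 * 3.4e-03
sigma_y = 663 MPa


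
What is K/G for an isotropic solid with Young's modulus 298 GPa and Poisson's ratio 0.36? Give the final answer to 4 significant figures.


G = E / (2*(1+nu))
G = 298 / (2*(1+0.36)) = 109.559 GPa
K = E / (3*(1-2*nu))
K = 298 / (3*(1-2*0.36)) = 354.762 GPa
K/G = 354.762 / 109.559 = 3.238


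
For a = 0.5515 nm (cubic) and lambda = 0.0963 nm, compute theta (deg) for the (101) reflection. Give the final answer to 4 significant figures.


d = a / sqrt(h^2+k^2+l^2)
d = 0.5515 / sqrt(2) = 0.389969 nm
lambda = 2*d*sin(theta)  =>  sin(theta) = lambda / (2*d)
sin(theta) = 0.0963 / (2 * 0.389969) = 0.123471
theta = 7.092 deg


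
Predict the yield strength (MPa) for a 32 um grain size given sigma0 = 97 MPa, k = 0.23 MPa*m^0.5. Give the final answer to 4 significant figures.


sigma_y = sigma0 + k / sqrt(d)
d = 32 um = 3.2e-05 m
sigma_y = 97 + 0.23 / sqrt(3.2e-05)
sigma_y = 137.7 MPa


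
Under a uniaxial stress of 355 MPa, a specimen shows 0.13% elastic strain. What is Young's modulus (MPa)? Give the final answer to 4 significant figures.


E = sigma / epsilon
epsilon = 0.13% = 1.3e-03
E = 355 / 1.3e-03
E = 273100 MPa


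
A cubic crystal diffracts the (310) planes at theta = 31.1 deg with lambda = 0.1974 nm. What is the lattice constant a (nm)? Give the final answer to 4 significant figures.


d = lambda / (2*sin(theta))
d = 0.1974 / (2*sin(31.1 deg))
d = 0.191082 nm
a = d * sqrt(h^2+k^2+l^2) = 0.191082 * sqrt(10)
a = 0.6043 nm


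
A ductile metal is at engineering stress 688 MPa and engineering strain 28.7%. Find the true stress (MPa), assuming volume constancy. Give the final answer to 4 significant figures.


sigma_true = sigma_eng * (1 + epsilon_eng)
sigma_true = 688 * (1 + 0.287)
sigma_true = 885.5 MPa


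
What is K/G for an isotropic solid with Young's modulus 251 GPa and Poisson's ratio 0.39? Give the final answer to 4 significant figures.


G = E / (2*(1+nu))
G = 251 / (2*(1+0.39)) = 90.2878 GPa
K = E / (3*(1-2*nu))
K = 251 / (3*(1-2*0.39)) = 380.303 GPa
K/G = 380.303 / 90.2878 = 4.212


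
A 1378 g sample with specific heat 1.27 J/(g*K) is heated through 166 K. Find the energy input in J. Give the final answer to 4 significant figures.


Q = m * cp * dT
Q = 1378 * 1.27 * 166
Q = 290500 J


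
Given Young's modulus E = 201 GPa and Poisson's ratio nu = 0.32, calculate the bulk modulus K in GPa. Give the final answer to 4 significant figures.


K = E / (3*(1-2*nu))
K = 201 / (3*(1-2*0.32))
K = 186.1 GPa


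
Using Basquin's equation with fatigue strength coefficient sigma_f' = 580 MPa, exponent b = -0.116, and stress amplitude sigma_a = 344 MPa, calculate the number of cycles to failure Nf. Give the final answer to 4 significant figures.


sigma_a = sigma_f' * (2*Nf)^b
2*Nf = (sigma_a / sigma_f')^(1/b)
2*Nf = (344 / 580)^(1/-0.116)
2*Nf = 90.3175
Nf = 45.16 cycles


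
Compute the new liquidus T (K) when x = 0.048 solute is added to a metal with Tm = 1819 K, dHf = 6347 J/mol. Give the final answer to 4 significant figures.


dT = R*Tm^2*x / dHf
dT = 8.314 * 1819^2 * 0.048 / 6347
dT = 208.041 K
T_new = 1819 - 208.041 = 1611 K


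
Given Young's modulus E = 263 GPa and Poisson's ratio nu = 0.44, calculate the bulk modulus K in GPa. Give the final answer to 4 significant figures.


K = E / (3*(1-2*nu))
K = 263 / (3*(1-2*0.44))
K = 730.6 GPa


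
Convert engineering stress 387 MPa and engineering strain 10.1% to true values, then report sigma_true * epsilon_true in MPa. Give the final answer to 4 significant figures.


sigma_true = sigma_eng * (1 + epsilon_eng)
sigma_true = 387 * (1 + 0.101) = 426.087 MPa
epsilon_true = ln(1 + epsilon_eng)
epsilon_true = ln(1 + 0.101) = 0.0962189
sigma_true * epsilon_true = 426.087 * 0.0962189 = 41 MPa


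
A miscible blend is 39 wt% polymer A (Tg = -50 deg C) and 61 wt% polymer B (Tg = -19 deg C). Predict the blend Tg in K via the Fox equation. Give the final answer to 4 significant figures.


1/Tg = w1/Tg1 + w2/Tg2 (in Kelvin)
Tg1 = 223.15 K, Tg2 = 254.15 K
1/Tg = 0.39/223.15 + 0.61/254.15
Tg = 241.1 K


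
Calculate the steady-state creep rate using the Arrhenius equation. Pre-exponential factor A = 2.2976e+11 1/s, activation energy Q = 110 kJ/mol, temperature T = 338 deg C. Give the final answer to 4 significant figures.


rate = A * exp(-Q / (R*T))
T = 338 + 273.15 = 611.15 K
rate = 2.2976e+11 * exp(-110e3 / (8.314 * 611.15))
rate = 91.05 1/s


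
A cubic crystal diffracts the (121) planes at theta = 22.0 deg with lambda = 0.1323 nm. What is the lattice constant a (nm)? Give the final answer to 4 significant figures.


d = lambda / (2*sin(theta))
d = 0.1323 / (2*sin(22.0 deg))
d = 0.176585 nm
a = d * sqrt(h^2+k^2+l^2) = 0.176585 * sqrt(6)
a = 0.4325 nm


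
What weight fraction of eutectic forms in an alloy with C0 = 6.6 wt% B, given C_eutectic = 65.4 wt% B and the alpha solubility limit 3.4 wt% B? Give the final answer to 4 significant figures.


f_primary = (C_e - C0) / (C_e - C_alpha_max)
f_primary = (65.4 - 6.6) / (65.4 - 3.4)
f_primary = 0.948387
f_eutectic = 1 - 0.948387 = 0.05161


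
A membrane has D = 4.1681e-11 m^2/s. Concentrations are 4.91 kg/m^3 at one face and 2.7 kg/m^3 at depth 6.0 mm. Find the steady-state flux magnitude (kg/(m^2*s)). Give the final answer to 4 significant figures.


J = -D * (dC/dx) = D * (C1 - C2) / dx
J = 4.1681e-11 * (4.91 - 2.7) / 6e-03
J = 1.535e-08 kg/(m^2*s)


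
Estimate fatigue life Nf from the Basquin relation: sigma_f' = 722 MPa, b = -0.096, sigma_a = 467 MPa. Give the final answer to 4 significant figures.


sigma_a = sigma_f' * (2*Nf)^b
2*Nf = (sigma_a / sigma_f')^(1/b)
2*Nf = (467 / 722)^(1/-0.096)
2*Nf = 93.5503
Nf = 46.78 cycles


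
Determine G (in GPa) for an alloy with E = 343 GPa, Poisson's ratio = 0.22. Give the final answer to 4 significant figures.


G = E / (2*(1+nu))
G = 343 / (2*(1+0.22))
G = 140.6 GPa


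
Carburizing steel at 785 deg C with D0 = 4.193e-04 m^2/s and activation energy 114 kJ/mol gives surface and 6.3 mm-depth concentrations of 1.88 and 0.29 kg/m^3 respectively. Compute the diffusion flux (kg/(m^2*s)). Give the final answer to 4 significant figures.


Step 1: D = D0 * exp(-Qd/(R*T))
T = 785 + 273.15 = 1058.15 K
D = 4.193e-04 * exp(-114e3 / (8.314 * 1058.15)) = 9.88126e-10 m^2/s
Step 2: J = D * (C1 - C2) / dx
J = 9.88126e-10 * (1.88 - 0.29) / 6.3e-03
J = 2.494e-07 kg/(m^2*s)


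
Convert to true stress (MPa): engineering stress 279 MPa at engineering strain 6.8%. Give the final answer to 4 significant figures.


sigma_true = sigma_eng * (1 + epsilon_eng)
sigma_true = 279 * (1 + 0.068)
sigma_true = 298 MPa


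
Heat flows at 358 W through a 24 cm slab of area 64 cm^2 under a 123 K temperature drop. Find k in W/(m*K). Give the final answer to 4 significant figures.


k = Q*L / (A*dT)
L = 0.24 m, A = 6.4e-03 m^2
k = 358 * 0.24 / (6.4e-03 * 123)
k = 109.1 W/(m*K)


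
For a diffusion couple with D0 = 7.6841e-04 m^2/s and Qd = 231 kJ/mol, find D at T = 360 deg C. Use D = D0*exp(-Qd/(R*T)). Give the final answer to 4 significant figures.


D = D0 * exp(-Qd / (R*T))
T = 633.15 K
D = 7.6841e-04 * exp(-231e3 / (8.314 * 633.15))
D = 6.722e-23 m^2/s


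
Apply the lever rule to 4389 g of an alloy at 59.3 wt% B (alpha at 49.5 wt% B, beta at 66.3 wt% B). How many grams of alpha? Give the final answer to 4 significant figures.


f_alpha = (C_beta - C0) / (C_beta - C_alpha)
f_alpha = (66.3 - 59.3) / (66.3 - 49.5) = 0.416667
m_alpha = f_alpha * m_total = 0.416667 * 4389 = 1829 g


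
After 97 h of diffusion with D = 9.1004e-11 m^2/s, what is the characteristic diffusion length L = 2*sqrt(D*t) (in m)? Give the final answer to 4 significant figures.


t = 97 hr = 349200 s
Diffusion length = 2*sqrt(D*t)
= 2*sqrt(9.1004e-11 * 349200)
= 0.01127 m


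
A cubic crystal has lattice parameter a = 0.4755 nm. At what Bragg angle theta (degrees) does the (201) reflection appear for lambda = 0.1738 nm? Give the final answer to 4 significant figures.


d = a / sqrt(h^2+k^2+l^2)
d = 0.4755 / sqrt(5) = 0.21265 nm
lambda = 2*d*sin(theta)  =>  sin(theta) = lambda / (2*d)
sin(theta) = 0.1738 / (2 * 0.21265) = 0.408653
theta = 24.12 deg


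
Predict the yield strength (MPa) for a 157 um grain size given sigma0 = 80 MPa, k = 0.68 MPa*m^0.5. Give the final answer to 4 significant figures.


sigma_y = sigma0 + k / sqrt(d)
d = 157 um = 1.57e-04 m
sigma_y = 80 + 0.68 / sqrt(1.57e-04)
sigma_y = 134.3 MPa


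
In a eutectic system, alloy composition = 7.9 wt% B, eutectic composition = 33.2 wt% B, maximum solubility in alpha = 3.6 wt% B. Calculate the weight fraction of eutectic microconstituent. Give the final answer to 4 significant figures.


f_primary = (C_e - C0) / (C_e - C_alpha_max)
f_primary = (33.2 - 7.9) / (33.2 - 3.6)
f_primary = 0.85473
f_eutectic = 1 - 0.85473 = 0.1453


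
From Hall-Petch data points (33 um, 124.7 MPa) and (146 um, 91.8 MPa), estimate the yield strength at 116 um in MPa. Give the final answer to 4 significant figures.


sigma_y = sigma0 + k / sqrt(d)
1/sqrt(d1) = 1/sqrt(3.3e-05) = 174.078;  1/sqrt(d2) = 82.7606
k = (sigma1 - sigma2) / (1/sqrt(d1) - 1/sqrt(d2)) = (124.7 - 91.8) / (174.078 - 82.7606) = 0.360283 MPa*m^0.5
sigma0 = sigma1 - k/sqrt(d1) = 124.7 - 0.360283*174.078 = 61.9828 MPa
sigma_y(d3) = 61.9828 + 0.360283 / sqrt(1.16e-04) = 95.43 MPa


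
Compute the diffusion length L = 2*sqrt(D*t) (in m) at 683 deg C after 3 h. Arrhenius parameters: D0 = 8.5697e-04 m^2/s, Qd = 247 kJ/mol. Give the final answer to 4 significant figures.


Step 1: D = D0 * exp(-Qd/(R*T))
T = 956.15 K
D = 8.5697e-04 * exp(-247e3 / (8.314 * 956.15)) = 2.74679e-17 m^2/s
Step 2: L = 2*sqrt(D*t)
t = 3 h = 10800 s
L = 2*sqrt(2.74679e-17 * 10800) = 1.089e-06 m


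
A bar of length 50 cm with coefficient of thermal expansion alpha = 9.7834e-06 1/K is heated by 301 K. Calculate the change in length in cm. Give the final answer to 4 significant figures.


dL = L0 * alpha * dT
dL = 50 * 9.7834e-06 * 301
dL = 0.1472 cm


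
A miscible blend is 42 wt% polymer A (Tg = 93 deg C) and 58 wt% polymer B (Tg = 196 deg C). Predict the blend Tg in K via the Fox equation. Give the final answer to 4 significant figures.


1/Tg = w1/Tg1 + w2/Tg2 (in Kelvin)
Tg1 = 366.15 K, Tg2 = 469.15 K
1/Tg = 0.42/366.15 + 0.58/469.15
Tg = 419.6 K


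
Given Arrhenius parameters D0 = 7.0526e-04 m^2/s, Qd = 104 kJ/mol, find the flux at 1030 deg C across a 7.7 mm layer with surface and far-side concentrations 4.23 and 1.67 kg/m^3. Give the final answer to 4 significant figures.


Step 1: D = D0 * exp(-Qd/(R*T))
T = 1030 + 273.15 = 1303.15 K
D = 7.0526e-04 * exp(-104e3 / (8.314 * 1303.15)) = 4.78111e-08 m^2/s
Step 2: J = D * (C1 - C2) / dx
J = 4.78111e-08 * (4.23 - 1.67) / 7.7e-03
J = 1.59e-05 kg/(m^2*s)


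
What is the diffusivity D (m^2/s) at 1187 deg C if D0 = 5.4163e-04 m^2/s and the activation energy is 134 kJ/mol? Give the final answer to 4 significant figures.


D = D0 * exp(-Qd / (R*T))
T = 1460.15 K
D = 5.4163e-04 * exp(-134e3 / (8.314 * 1460.15))
D = 8.707e-09 m^2/s


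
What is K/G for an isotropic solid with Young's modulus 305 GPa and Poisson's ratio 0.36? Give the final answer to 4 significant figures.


G = E / (2*(1+nu))
G = 305 / (2*(1+0.36)) = 112.132 GPa
K = E / (3*(1-2*nu))
K = 305 / (3*(1-2*0.36)) = 363.095 GPa
K/G = 363.095 / 112.132 = 3.238


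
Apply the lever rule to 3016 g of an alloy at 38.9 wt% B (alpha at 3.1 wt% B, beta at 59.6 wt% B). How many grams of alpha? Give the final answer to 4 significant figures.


f_alpha = (C_beta - C0) / (C_beta - C_alpha)
f_alpha = (59.6 - 38.9) / (59.6 - 3.1) = 0.366372
m_alpha = f_alpha * m_total = 0.366372 * 3016 = 1105 g


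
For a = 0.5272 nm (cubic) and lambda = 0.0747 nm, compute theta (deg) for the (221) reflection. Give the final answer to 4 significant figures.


d = a / sqrt(h^2+k^2+l^2)
d = 0.5272 / sqrt(9) = 0.175733 nm
lambda = 2*d*sin(theta)  =>  sin(theta) = lambda / (2*d)
sin(theta) = 0.0747 / (2 * 0.175733) = 0.212538
theta = 12.27 deg


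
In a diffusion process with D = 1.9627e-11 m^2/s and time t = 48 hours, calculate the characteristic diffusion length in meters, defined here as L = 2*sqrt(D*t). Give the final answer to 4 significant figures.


t = 48 hr = 172800 s
Diffusion length = 2*sqrt(D*t)
= 2*sqrt(1.9627e-11 * 172800)
= 3.683e-03 m


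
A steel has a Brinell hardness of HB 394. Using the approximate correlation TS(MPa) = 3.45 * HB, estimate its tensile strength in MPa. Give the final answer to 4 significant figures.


TS (MPa) = 3.45 * HB
TS = 3.45 * 394
TS = 1359 MPa


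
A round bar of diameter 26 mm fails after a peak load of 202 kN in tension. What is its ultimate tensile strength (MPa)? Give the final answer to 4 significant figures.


A0 = pi*(d/2)^2 = pi*(26/2)^2 = 530.929 mm^2
UTS = F_max / A0 = 202*1000 / 530.929
UTS = 380.5 MPa


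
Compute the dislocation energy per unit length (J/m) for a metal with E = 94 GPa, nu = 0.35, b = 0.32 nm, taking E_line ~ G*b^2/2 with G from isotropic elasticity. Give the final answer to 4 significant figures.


Step 1: G = E / (2*(1+nu))
G = 94 / (2*(1+0.35)) = 34.8148 GPa = 3.48148e+10 Pa
Step 2: E_line = G*b^2/2
b = 0.32 nm = 3.2e-10 m
E_line = 0.5 * 3.48148e+10 * (3.2e-10)^2 = 1.783e-09 J/m


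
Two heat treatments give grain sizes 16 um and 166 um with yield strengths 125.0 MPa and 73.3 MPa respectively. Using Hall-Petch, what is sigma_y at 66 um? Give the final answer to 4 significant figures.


sigma_y = sigma0 + k / sqrt(d)
1/sqrt(d1) = 1/sqrt(1.6e-05) = 250;  1/sqrt(d2) = 77.6151
k = (sigma1 - sigma2) / (1/sqrt(d1) - 1/sqrt(d2)) = (125.0 - 73.3) / (250 - 77.6151) = 0.29991 MPa*m^0.5
sigma0 = sigma1 - k/sqrt(d1) = 125.0 - 0.29991*250 = 50.0225 MPa
sigma_y(d3) = 50.0225 + 0.29991 / sqrt(6.6e-05) = 86.94 MPa


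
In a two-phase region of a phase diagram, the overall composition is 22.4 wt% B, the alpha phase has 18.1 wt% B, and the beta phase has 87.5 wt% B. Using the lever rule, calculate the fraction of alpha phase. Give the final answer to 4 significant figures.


f_alpha = (C_beta - C0) / (C_beta - C_alpha)
f_alpha = (87.5 - 22.4) / (87.5 - 18.1)
f_alpha = 0.938


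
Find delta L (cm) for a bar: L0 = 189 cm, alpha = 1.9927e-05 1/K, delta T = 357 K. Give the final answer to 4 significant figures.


dL = L0 * alpha * dT
dL = 189 * 1.9927e-05 * 357
dL = 1.345 cm


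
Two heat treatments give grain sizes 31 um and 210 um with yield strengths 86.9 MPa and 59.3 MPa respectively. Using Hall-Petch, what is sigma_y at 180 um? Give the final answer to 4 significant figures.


sigma_y = sigma0 + k / sqrt(d)
1/sqrt(d1) = 1/sqrt(3.1e-05) = 179.605;  1/sqrt(d2) = 69.0066
k = (sigma1 - sigma2) / (1/sqrt(d1) - 1/sqrt(d2)) = (86.9 - 59.3) / (179.605 - 69.0066) = 0.249551 MPa*m^0.5
sigma0 = sigma1 - k/sqrt(d1) = 86.9 - 0.249551*179.605 = 42.0794 MPa
sigma_y(d3) = 42.0794 + 0.249551 / sqrt(1.8e-04) = 60.68 MPa


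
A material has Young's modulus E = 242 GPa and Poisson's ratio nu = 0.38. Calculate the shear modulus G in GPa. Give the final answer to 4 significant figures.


G = E / (2*(1+nu))
G = 242 / (2*(1+0.38))
G = 87.68 GPa


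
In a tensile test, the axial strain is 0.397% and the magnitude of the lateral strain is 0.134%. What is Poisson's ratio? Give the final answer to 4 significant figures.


nu = -epsilon_lat / epsilon_axial
Lateral strain is contraction (negative), so using magnitudes:
nu = 0.134 / 0.397
nu = 0.3375


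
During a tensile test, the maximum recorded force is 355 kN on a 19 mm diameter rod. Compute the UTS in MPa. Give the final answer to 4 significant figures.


A0 = pi*(d/2)^2 = pi*(19/2)^2 = 283.529 mm^2
UTS = F_max / A0 = 355*1000 / 283.529
UTS = 1252 MPa


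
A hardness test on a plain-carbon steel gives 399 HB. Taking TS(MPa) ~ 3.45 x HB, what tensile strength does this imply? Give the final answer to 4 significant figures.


TS (MPa) = 3.45 * HB
TS = 3.45 * 399
TS = 1377 MPa


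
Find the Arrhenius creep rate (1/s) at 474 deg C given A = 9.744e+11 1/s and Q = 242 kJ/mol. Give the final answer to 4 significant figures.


rate = A * exp(-Q / (R*T))
T = 474 + 273.15 = 747.15 K
rate = 9.744e+11 * exp(-242e3 / (8.314 * 747.15))
rate = 1.173e-05 1/s


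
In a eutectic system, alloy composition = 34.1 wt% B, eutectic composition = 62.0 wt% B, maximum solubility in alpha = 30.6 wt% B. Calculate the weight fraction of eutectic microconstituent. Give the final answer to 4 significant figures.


f_primary = (C_e - C0) / (C_e - C_alpha_max)
f_primary = (62.0 - 34.1) / (62.0 - 30.6)
f_primary = 0.888535
f_eutectic = 1 - 0.888535 = 0.1115


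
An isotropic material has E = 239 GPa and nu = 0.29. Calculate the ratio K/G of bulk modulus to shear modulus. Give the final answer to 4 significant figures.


G = E / (2*(1+nu))
G = 239 / (2*(1+0.29)) = 92.6357 GPa
K = E / (3*(1-2*nu))
K = 239 / (3*(1-2*0.29)) = 189.683 GPa
K/G = 189.683 / 92.6357 = 2.048


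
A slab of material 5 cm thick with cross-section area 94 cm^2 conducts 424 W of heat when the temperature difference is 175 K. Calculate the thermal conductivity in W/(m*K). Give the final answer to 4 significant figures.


k = Q*L / (A*dT)
L = 0.05 m, A = 9.4e-03 m^2
k = 424 * 0.05 / (9.4e-03 * 175)
k = 12.89 W/(m*K)


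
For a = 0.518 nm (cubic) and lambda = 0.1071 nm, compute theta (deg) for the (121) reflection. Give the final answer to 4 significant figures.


d = a / sqrt(h^2+k^2+l^2)
d = 0.518 / sqrt(6) = 0.211473 nm
lambda = 2*d*sin(theta)  =>  sin(theta) = lambda / (2*d)
sin(theta) = 0.1071 / (2 * 0.211473) = 0.253224
theta = 14.67 deg


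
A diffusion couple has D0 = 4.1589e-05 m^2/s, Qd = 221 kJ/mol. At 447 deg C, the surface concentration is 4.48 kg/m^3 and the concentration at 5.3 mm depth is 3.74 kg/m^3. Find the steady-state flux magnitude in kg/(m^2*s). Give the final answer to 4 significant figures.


Step 1: D = D0 * exp(-Qd/(R*T))
T = 447 + 273.15 = 720.15 K
D = 4.1589e-05 * exp(-221e3 / (8.314 * 720.15)) = 3.87799e-21 m^2/s
Step 2: J = D * (C1 - C2) / dx
J = 3.87799e-21 * (4.48 - 3.74) / 5.3e-03
J = 5.415e-19 kg/(m^2*s)


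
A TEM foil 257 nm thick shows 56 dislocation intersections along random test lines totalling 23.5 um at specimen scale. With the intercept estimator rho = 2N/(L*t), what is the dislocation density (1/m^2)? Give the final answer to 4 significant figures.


rho = 2N / (L * t)
L = 23.5 um = 2.35e-05 m, t = 257 nm = 2.57e-07 m
rho = 2 * 56 / (2.35e-05 * 2.57e-07)
rho = 1.854e+13 1/m^2


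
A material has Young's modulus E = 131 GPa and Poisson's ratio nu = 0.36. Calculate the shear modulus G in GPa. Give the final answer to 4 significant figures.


G = E / (2*(1+nu))
G = 131 / (2*(1+0.36))
G = 48.16 GPa


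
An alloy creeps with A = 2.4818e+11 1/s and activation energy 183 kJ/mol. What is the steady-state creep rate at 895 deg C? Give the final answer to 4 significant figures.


rate = A * exp(-Q / (R*T))
T = 895 + 273.15 = 1168.15 K
rate = 2.4818e+11 * exp(-183e3 / (8.314 * 1168.15))
rate = 1627 1/s


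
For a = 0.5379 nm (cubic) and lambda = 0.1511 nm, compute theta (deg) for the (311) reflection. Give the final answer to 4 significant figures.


d = a / sqrt(h^2+k^2+l^2)
d = 0.5379 / sqrt(11) = 0.162183 nm
lambda = 2*d*sin(theta)  =>  sin(theta) = lambda / (2*d)
sin(theta) = 0.1511 / (2 * 0.162183) = 0.465832
theta = 27.76 deg


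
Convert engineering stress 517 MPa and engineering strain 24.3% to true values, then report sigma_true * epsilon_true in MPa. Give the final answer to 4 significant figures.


sigma_true = sigma_eng * (1 + epsilon_eng)
sigma_true = 517 * (1 + 0.243) = 642.631 MPa
epsilon_true = ln(1 + epsilon_eng)
epsilon_true = ln(1 + 0.243) = 0.217528
sigma_true * epsilon_true = 642.631 * 0.217528 = 139.8 MPa


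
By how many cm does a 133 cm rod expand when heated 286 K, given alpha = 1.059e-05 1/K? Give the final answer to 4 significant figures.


dL = L0 * alpha * dT
dL = 133 * 1.059e-05 * 286
dL = 0.4028 cm


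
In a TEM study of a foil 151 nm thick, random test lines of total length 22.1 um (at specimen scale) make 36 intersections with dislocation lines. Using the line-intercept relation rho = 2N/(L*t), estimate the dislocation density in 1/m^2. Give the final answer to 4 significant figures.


rho = 2N / (L * t)
L = 22.1 um = 2.21e-05 m, t = 151 nm = 1.51e-07 m
rho = 2 * 36 / (2.21e-05 * 1.51e-07)
rho = 2.158e+13 1/m^2


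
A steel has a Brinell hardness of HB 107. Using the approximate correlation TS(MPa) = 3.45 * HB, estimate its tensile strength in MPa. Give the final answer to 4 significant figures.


TS (MPa) = 3.45 * HB
TS = 3.45 * 107
TS = 369.2 MPa


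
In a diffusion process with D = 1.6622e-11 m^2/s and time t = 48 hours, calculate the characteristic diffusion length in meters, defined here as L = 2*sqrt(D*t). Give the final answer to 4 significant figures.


t = 48 hr = 172800 s
Diffusion length = 2*sqrt(D*t)
= 2*sqrt(1.6622e-11 * 172800)
= 3.39e-03 m


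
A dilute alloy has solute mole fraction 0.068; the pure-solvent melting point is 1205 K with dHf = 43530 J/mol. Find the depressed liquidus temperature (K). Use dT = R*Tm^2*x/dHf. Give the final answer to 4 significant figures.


dT = R*Tm^2*x / dHf
dT = 8.314 * 1205^2 * 0.068 / 43530
dT = 18.8584 K
T_new = 1205 - 18.8584 = 1186 K


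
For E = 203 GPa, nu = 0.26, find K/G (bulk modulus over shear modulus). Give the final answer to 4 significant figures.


G = E / (2*(1+nu))
G = 203 / (2*(1+0.26)) = 80.5556 GPa
K = E / (3*(1-2*nu))
K = 203 / (3*(1-2*0.26)) = 140.972 GPa
K/G = 140.972 / 80.5556 = 1.75


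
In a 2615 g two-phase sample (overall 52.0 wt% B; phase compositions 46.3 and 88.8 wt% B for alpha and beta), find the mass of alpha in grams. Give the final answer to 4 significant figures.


f_alpha = (C_beta - C0) / (C_beta - C_alpha)
f_alpha = (88.8 - 52.0) / (88.8 - 46.3) = 0.865882
m_alpha = f_alpha * m_total = 0.865882 * 2615 = 2264 g


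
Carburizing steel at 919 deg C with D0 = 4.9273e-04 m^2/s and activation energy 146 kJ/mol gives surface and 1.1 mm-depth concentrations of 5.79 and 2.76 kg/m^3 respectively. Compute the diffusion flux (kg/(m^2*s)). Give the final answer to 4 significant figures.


Step 1: D = D0 * exp(-Qd/(R*T))
T = 919 + 273.15 = 1192.15 K
D = 4.9273e-04 * exp(-146e3 / (8.314 * 1192.15)) = 1.97386e-10 m^2/s
Step 2: J = D * (C1 - C2) / dx
J = 1.97386e-10 * (5.79 - 2.76) / 1.1e-03
J = 5.437e-07 kg/(m^2*s)


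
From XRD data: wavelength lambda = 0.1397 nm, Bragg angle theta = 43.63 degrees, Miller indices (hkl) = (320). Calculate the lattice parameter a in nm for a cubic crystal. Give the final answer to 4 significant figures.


d = lambda / (2*sin(theta))
d = 0.1397 / (2*sin(43.63 deg))
d = 0.101232 nm
a = d * sqrt(h^2+k^2+l^2) = 0.101232 * sqrt(13)
a = 0.365 nm


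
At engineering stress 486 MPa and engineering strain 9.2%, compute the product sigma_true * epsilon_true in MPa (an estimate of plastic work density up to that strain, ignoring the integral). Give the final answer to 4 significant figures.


sigma_true = sigma_eng * (1 + epsilon_eng)
sigma_true = 486 * (1 + 0.092) = 530.712 MPa
epsilon_true = ln(1 + epsilon_eng)
epsilon_true = ln(1 + 0.092) = 0.0880109
sigma_true * epsilon_true = 530.712 * 0.0880109 = 46.71 MPa


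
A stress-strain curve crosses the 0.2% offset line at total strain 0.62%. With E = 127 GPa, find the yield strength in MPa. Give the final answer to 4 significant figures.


Offset strain = 0.002
Elastic strain at yield = total_strain - offset = 6.2e-03 - 0.002 = 4.2e-03
sigma_y = E * elastic_strain = 127000 * 4.2e-03
sigma_y = 533.4 MPa


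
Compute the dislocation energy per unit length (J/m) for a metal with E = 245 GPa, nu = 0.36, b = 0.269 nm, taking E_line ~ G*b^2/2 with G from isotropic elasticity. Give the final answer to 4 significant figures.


Step 1: G = E / (2*(1+nu))
G = 245 / (2*(1+0.36)) = 90.0735 GPa = 9.00735e+10 Pa
Step 2: E_line = G*b^2/2
b = 0.269 nm = 2.69e-10 m
E_line = 0.5 * 9.00735e+10 * (2.69e-10)^2 = 3.259e-09 J/m


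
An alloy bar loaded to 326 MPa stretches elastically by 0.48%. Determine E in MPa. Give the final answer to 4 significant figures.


E = sigma / epsilon
epsilon = 0.48% = 4.8e-03
E = 326 / 4.8e-03
E = 67920 MPa


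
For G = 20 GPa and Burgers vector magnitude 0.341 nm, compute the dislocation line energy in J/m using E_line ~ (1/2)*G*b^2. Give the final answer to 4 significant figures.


E = G*b^2/2
b = 0.341 nm = 3.41e-10 m
G = 20 GPa = 2e+10 Pa
E = 0.5 * 2e+10 * (3.41e-10)^2
E = 1.163e-09 J/m


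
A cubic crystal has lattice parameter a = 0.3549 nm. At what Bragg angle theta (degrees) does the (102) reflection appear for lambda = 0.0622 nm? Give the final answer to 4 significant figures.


d = a / sqrt(h^2+k^2+l^2)
d = 0.3549 / sqrt(5) = 0.158716 nm
lambda = 2*d*sin(theta)  =>  sin(theta) = lambda / (2*d)
sin(theta) = 0.0622 / (2 * 0.158716) = 0.195947
theta = 11.3 deg


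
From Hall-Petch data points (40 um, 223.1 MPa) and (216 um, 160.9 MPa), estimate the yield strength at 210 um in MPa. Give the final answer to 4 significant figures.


sigma_y = sigma0 + k / sqrt(d)
1/sqrt(d1) = 1/sqrt(4e-05) = 158.114;  1/sqrt(d2) = 68.0414
k = (sigma1 - sigma2) / (1/sqrt(d1) - 1/sqrt(d2)) = (223.1 - 160.9) / (158.114 - 68.0414) = 0.690555 MPa*m^0.5
sigma0 = sigma1 - k/sqrt(d1) = 223.1 - 0.690555*158.114 = 113.914 MPa
sigma_y(d3) = 113.914 + 0.690555 / sqrt(2.1e-04) = 161.6 MPa


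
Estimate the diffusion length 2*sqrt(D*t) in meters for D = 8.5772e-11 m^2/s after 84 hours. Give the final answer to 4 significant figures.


t = 84 hr = 302400 s
Diffusion length = 2*sqrt(D*t)
= 2*sqrt(8.5772e-11 * 302400)
= 0.01019 m


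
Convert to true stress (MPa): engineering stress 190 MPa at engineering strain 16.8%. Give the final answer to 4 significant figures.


sigma_true = sigma_eng * (1 + epsilon_eng)
sigma_true = 190 * (1 + 0.168)
sigma_true = 221.9 MPa


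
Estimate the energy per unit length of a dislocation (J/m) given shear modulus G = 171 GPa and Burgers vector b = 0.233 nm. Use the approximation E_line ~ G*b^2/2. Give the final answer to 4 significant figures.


E = G*b^2/2
b = 0.233 nm = 2.33e-10 m
G = 171 GPa = 1.71e+11 Pa
E = 0.5 * 1.71e+11 * (2.33e-10)^2
E = 4.642e-09 J/m


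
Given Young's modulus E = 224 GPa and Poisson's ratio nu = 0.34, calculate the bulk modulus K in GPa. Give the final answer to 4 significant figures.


K = E / (3*(1-2*nu))
K = 224 / (3*(1-2*0.34))
K = 233.3 GPa


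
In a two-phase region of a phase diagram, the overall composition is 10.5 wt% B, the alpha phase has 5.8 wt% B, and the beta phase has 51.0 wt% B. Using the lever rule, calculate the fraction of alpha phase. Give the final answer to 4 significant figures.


f_alpha = (C_beta - C0) / (C_beta - C_alpha)
f_alpha = (51.0 - 10.5) / (51.0 - 5.8)
f_alpha = 0.896


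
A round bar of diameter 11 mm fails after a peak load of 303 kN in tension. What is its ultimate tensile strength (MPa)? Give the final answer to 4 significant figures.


A0 = pi*(d/2)^2 = pi*(11/2)^2 = 95.0332 mm^2
UTS = F_max / A0 = 303*1000 / 95.0332
UTS = 3188 MPa


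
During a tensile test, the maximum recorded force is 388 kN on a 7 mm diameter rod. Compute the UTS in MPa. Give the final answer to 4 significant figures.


A0 = pi*(d/2)^2 = pi*(7/2)^2 = 38.4845 mm^2
UTS = F_max / A0 = 388*1000 / 38.4845
UTS = 10080 MPa


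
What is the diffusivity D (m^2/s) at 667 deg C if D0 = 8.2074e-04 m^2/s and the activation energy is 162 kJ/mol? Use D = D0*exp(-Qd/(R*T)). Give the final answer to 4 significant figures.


D = D0 * exp(-Qd / (R*T))
T = 940.15 K
D = 8.2074e-04 * exp(-162e3 / (8.314 * 940.15))
D = 8.188e-13 m^2/s


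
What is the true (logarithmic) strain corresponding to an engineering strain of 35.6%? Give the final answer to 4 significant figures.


epsilon_true = ln(1 + epsilon_eng)
epsilon_true = ln(1 + 0.356)
epsilon_true = 0.3045


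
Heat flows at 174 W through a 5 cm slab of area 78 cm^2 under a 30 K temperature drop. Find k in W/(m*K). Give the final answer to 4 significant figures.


k = Q*L / (A*dT)
L = 0.05 m, A = 7.8e-03 m^2
k = 174 * 0.05 / (7.8e-03 * 30)
k = 37.18 W/(m*K)


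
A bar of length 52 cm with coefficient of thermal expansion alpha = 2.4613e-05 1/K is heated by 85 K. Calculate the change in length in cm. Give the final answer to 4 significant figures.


dL = L0 * alpha * dT
dL = 52 * 2.4613e-05 * 85
dL = 0.1088 cm


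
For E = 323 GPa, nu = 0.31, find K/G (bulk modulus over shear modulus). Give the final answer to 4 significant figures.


G = E / (2*(1+nu))
G = 323 / (2*(1+0.31)) = 123.282 GPa
K = E / (3*(1-2*nu))
K = 323 / (3*(1-2*0.31)) = 283.333 GPa
K/G = 283.333 / 123.282 = 2.298


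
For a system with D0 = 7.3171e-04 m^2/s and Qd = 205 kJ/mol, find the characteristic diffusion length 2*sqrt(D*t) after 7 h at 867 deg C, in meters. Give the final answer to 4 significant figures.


Step 1: D = D0 * exp(-Qd/(R*T))
T = 1140.15 K
D = 7.3171e-04 * exp(-205e3 / (8.314 * 1140.15)) = 2.96595e-13 m^2/s
Step 2: L = 2*sqrt(D*t)
t = 7 h = 25200 s
L = 2*sqrt(2.96595e-13 * 25200) = 1.729e-04 m


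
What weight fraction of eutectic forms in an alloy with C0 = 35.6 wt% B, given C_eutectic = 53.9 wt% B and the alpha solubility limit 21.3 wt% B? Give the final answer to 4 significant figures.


f_primary = (C_e - C0) / (C_e - C_alpha_max)
f_primary = (53.9 - 35.6) / (53.9 - 21.3)
f_primary = 0.56135
f_eutectic = 1 - 0.56135 = 0.4387


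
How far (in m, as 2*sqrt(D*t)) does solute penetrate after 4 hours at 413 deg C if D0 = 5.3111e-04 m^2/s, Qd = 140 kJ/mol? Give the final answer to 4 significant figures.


Step 1: D = D0 * exp(-Qd/(R*T))
T = 686.15 K
D = 5.3111e-04 * exp(-140e3 / (8.314 * 686.15)) = 1.16681e-14 m^2/s
Step 2: L = 2*sqrt(D*t)
t = 4 h = 14400 s
L = 2*sqrt(1.16681e-14 * 14400) = 2.592e-05 m


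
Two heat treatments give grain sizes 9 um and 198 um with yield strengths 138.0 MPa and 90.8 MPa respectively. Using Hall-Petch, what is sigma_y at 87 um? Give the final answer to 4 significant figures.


sigma_y = sigma0 + k / sqrt(d)
1/sqrt(d1) = 1/sqrt(9e-06) = 333.333;  1/sqrt(d2) = 71.0669
k = (sigma1 - sigma2) / (1/sqrt(d1) - 1/sqrt(d2)) = (138.0 - 90.8) / (333.333 - 71.0669) = 0.17997 MPa*m^0.5
sigma0 = sigma1 - k/sqrt(d1) = 138.0 - 0.17997*333.333 = 78.0101 MPa
sigma_y(d3) = 78.0101 + 0.17997 / sqrt(8.7e-05) = 97.3 MPa


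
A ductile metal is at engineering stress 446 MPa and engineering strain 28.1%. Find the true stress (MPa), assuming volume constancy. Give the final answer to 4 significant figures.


sigma_true = sigma_eng * (1 + epsilon_eng)
sigma_true = 446 * (1 + 0.281)
sigma_true = 571.3 MPa


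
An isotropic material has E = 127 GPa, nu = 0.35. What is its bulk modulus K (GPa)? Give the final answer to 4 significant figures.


K = E / (3*(1-2*nu))
K = 127 / (3*(1-2*0.35))
K = 141.1 GPa


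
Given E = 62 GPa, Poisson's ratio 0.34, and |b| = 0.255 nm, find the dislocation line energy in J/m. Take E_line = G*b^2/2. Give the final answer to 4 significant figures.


Step 1: G = E / (2*(1+nu))
G = 62 / (2*(1+0.34)) = 23.1343 GPa = 2.31343e+10 Pa
Step 2: E_line = G*b^2/2
b = 0.255 nm = 2.55e-10 m
E_line = 0.5 * 2.31343e+10 * (2.55e-10)^2 = 7.522e-10 J/m


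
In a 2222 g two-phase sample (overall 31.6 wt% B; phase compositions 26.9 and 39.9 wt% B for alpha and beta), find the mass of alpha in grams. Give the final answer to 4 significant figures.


f_alpha = (C_beta - C0) / (C_beta - C_alpha)
f_alpha = (39.9 - 31.6) / (39.9 - 26.9) = 0.638462
m_alpha = f_alpha * m_total = 0.638462 * 2222 = 1419 g
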